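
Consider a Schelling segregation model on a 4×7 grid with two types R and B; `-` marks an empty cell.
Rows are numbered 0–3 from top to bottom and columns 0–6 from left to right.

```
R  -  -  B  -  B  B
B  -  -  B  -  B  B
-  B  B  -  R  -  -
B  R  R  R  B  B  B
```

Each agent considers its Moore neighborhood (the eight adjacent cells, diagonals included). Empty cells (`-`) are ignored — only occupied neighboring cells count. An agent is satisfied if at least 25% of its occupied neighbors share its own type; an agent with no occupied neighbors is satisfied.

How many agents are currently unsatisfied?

Row 0: (0,0)R 0/1 not · (0,3)B 1/1 satisfied · (0,5)B 3/3 satisfied · (0,6)B 3/3 satisfied
Row 1: (1,0)B 1/2 satisfied · (1,3)B 2/3 satisfied · (1,5)B 3/4 satisfied · (1,6)B 3/3 satisfied
Row 2: (2,1)B 3/5 satisfied · (2,2)B 2/5 satisfied · (2,4)R 1/5 not
Row 3: (3,0)B 1/2 satisfied · (3,1)R 1/4 satisfied · (3,2)R 2/4 satisfied · (3,3)R 2/4 satisfied · (3,4)B 1/3 satisfied · (3,5)B 2/3 satisfied · (3,6)B 1/1 satisfied
Unsatisfied: (0,0), (2,4) — 2 in total.

2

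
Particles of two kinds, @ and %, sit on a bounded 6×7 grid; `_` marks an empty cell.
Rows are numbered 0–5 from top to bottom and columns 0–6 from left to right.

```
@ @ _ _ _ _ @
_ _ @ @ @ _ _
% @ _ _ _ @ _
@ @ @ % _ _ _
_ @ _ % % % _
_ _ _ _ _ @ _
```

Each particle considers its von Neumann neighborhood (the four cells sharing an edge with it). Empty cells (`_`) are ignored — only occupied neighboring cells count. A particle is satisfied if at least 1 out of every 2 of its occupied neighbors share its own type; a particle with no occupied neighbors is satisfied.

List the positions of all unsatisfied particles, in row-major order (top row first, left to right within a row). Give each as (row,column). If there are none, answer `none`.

(2,0), (5,5)

Row 0: (0,0)@ 1/1 ok · (0,1)@ 1/1 ok · (0,6)@ 0/0 ok
Row 1: (1,2)@ 1/1 ok · (1,3)@ 2/2 ok · (1,4)@ 1/1 ok
Row 2: (2,0)% 0/2 unhappy · (2,1)@ 1/2 ok · (2,5)@ 0/0 ok
Row 3: (3,0)@ 1/2 ok · (3,1)@ 4/4 ok · (3,2)@ 1/2 ok · (3,3)% 1/2 ok
Row 4: (4,1)@ 1/1 ok · (4,3)% 2/2 ok · (4,4)% 2/2 ok · (4,5)% 1/2 ok
Row 5: (5,5)@ 0/1 unhappy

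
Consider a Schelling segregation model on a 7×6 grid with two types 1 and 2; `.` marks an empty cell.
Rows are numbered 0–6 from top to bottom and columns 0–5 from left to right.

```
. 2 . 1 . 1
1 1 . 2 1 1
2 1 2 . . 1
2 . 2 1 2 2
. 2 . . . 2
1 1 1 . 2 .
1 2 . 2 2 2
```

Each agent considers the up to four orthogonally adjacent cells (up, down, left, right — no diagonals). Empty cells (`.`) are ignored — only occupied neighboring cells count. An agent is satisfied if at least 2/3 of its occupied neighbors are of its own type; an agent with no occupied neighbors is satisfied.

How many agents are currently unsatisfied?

16

(0,1)2 0/1 not
(0,3)1 0/1 not
(0,5)1 1/1 satisfied
(1,0)1 1/2 not
(1,1)1 2/3 satisfied
(1,3)2 0/2 not
(1,4)1 1/2 not
(1,5)1 3/3 satisfied
(2,0)2 1/3 not
(2,1)1 1/3 not
(2,2)2 1/2 not
(2,5)1 1/2 not
(3,0)2 1/1 satisfied
(3,2)2 1/2 not
(3,3)1 0/2 not
(3,4)2 1/2 not
(3,5)2 2/3 satisfied
(4,1)2 0/1 not
(4,5)2 1/1 satisfied
(5,0)1 2/2 satisfied
(5,1)1 2/4 not
(5,2)1 1/1 satisfied
(5,4)2 1/1 satisfied
(6,0)1 1/2 not
(6,1)2 0/2 not
(6,3)2 1/1 satisfied
(6,4)2 3/3 satisfied
(6,5)2 1/1 satisfied
Unsatisfied: (0,1), (0,3), (1,0), (1,3), (1,4), (2,0), (2,1), (2,2), (2,5), (3,2), (3,3), (3,4), (4,1), (5,1), (6,0), (6,1) — 16 in total.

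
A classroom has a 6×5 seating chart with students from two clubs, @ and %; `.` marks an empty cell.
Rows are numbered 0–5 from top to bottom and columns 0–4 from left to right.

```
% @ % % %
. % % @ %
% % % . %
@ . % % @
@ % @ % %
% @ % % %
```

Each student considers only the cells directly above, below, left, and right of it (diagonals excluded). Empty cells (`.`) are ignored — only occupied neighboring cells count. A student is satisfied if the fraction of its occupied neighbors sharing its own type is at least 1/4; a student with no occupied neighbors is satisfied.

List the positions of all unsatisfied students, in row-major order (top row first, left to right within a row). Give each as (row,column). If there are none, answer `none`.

(0,0), (0,1), (1,3), (3,4), (4,1), (4,2), (5,0), (5,1)

(0,0)% 0/1 not
(0,1)@ 0/3 not
(0,2)% 2/3 satisfied
(0,3)% 2/3 satisfied
(0,4)% 2/2 satisfied
(1,1)% 2/3 satisfied
(1,2)% 3/4 satisfied
(1,3)@ 0/3 not
(1,4)% 2/3 satisfied
(2,0)% 1/2 satisfied
(2,1)% 3/3 satisfied
(2,2)% 3/3 satisfied
(2,4)% 1/2 satisfied
(3,0)@ 1/2 satisfied
(3,2)% 2/3 satisfied
(3,3)% 2/3 satisfied
(3,4)@ 0/3 not
(4,0)@ 1/3 satisfied
(4,1)% 0/3 not
(4,2)@ 0/4 not
(4,3)% 3/4 satisfied
(4,4)% 2/3 satisfied
(5,0)% 0/2 not
(5,1)@ 0/3 not
(5,2)% 1/3 satisfied
(5,3)% 3/3 satisfied
(5,4)% 2/2 satisfied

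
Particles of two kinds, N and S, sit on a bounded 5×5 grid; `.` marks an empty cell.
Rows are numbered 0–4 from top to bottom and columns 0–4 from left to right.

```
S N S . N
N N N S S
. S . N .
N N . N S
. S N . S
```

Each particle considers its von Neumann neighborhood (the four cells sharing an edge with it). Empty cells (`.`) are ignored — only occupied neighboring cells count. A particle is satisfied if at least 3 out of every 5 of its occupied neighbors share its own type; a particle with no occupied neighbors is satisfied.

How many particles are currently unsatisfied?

Row 0: (0,0)S 0/2 ✗ · (0,1)N 1/3 ✗ · (0,2)S 0/2 ✗ · (0,4)N 0/1 ✗
Row 1: (1,0)N 1/2 ✗ · (1,1)N 3/4 ✓ · (1,2)N 1/3 ✗ · (1,3)S 1/3 ✗ · (1,4)S 1/2 ✗
Row 2: (2,1)S 0/2 ✗ · (2,3)N 1/2 ✗
Row 3: (3,0)N 1/1 ✓ · (3,1)N 1/3 ✗ · (3,3)N 1/2 ✗ · (3,4)S 1/2 ✗
Row 4: (4,1)S 0/2 ✗ · (4,2)N 0/1 ✗ · (4,4)S 1/1 ✓
Unsatisfied: (0,0), (0,1), (0,2), (0,4), (1,0), (1,2), (1,3), (1,4), (2,1), (2,3), (3,1), (3,3), (3,4), (4,1), (4,2) — 15 in total.

15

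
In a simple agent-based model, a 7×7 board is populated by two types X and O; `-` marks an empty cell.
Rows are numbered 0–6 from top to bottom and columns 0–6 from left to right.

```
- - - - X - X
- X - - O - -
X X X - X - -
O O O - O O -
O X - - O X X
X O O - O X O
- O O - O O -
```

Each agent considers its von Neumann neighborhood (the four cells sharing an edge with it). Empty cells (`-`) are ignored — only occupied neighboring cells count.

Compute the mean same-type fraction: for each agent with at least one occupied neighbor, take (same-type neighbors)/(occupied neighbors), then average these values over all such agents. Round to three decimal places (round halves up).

(0,4)X 0/1
(0,6)X — no occupied neighbors
(1,1)X 1/1
(1,4)O 0/2
(2,0)X 1/2
(2,1)X 3/4
(2,2)X 1/2
(2,4)X 0/2
(3,0)O 2/3
(3,1)O 2/4
(3,2)O 1/2
(3,4)O 2/3
(3,5)O 1/2
(4,0)O 1/3
(4,1)X 0/3
(4,4)O 2/3
(4,5)X 2/4
(4,6)X 1/2
(5,0)X 0/2
(5,1)O 2/4
(5,2)O 2/2
(5,4)O 2/3
(5,5)X 1/4
(5,6)O 0/2
(6,1)O 2/2
(6,2)O 2/2
(6,4)O 2/2
(6,5)O 1/2
Sum over 27 agents: 0/1 + 1/1 + 0/2 + 1/2 + 3/4 + 1/2 + 0/2 + 2/3 + 2/4 + 1/2 + 2/3 + 1/2 + 1/3 + 0/3 + 2/3 + 2/4 + 1/2 + 0/2 + 2/4 + 2/2 + 2/3 + 1/4 + 0/2 + 2/2 + 2/2 + 2/2 + 1/2 = 27/2; mean = 27/2 ÷ 27 = 1/2 = 0.5 → 0.500.

0.500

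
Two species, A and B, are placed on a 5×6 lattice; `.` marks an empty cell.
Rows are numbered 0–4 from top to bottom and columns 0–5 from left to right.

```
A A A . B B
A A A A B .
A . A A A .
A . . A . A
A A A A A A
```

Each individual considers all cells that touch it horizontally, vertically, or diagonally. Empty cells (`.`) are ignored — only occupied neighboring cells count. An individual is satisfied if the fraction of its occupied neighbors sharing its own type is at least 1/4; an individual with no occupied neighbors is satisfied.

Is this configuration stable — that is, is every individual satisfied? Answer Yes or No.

Yes

Row 0: (0,0)A 3/3 ok · (0,1)A 5/5 ok · (0,2)A 4/4 ok · (0,4)B 2/3 ok · (0,5)B 2/2 ok
Row 1: (1,0)A 4/4 ok · (1,1)A 7/7 ok · (1,2)A 6/6 ok · (1,3)A 5/7 ok · (1,4)B 2/5 ok
Row 2: (2,0)A 3/3 ok · (2,2)A 5/5 ok · (2,3)A 5/6 ok · (2,4)A 4/5 ok
Row 3: (3,0)A 3/3 ok · (3,3)A 6/6 ok · (3,5)A 3/3 ok
Row 4: (4,0)A 2/2 ok · (4,1)A 3/3 ok · (4,2)A 3/3 ok · (4,3)A 3/3 ok · (4,4)A 4/4 ok · (4,5)A 2/2 ok
All meet the threshold, so the configuration is stable.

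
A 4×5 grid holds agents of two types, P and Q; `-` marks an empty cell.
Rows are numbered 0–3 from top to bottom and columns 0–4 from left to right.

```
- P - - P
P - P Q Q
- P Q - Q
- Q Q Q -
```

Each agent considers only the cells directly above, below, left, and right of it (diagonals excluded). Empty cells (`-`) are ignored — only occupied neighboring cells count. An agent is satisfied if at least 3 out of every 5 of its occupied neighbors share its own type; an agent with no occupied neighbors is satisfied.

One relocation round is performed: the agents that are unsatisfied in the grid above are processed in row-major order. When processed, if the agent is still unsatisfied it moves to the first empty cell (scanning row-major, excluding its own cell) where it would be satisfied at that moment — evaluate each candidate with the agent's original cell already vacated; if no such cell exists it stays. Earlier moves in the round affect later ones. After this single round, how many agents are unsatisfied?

Initially unsatisfied (in order): (0,4), (1,2), (1,3), (2,1), (2,2), (3,1).
  (0,4) → (0,0).
  (1,2) → (0,2).
  (1,3): now satisfied by earlier moves; stays.
  (2,1) → (1,1).
  (2,2): now satisfied by earlier moves; stays.
  (3,1): now satisfied by earlier moves; stays.
Resulting grid:
P P P - -
P P - Q Q
- - Q - Q
- Q Q Q -
All satisfied now.

0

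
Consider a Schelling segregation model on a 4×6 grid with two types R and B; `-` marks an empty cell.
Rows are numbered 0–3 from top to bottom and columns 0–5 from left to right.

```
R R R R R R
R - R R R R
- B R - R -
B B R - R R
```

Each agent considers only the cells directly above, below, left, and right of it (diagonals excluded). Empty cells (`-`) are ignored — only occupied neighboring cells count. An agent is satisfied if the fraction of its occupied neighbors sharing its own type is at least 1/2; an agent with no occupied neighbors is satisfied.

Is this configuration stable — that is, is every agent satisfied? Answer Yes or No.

Yes

(0,0)R 2/2 ok
(0,1)R 2/2 ok
(0,2)R 3/3 ok
(0,3)R 3/3 ok
(0,4)R 3/3 ok
(0,5)R 2/2 ok
(1,0)R 1/1 ok
(1,2)R 3/3 ok
(1,3)R 3/3 ok
(1,4)R 4/4 ok
(1,5)R 2/2 ok
(2,1)B 1/2 ok
(2,2)R 2/3 ok
(2,4)R 2/2 ok
(3,0)B 1/1 ok
(3,1)B 2/3 ok
(3,2)R 1/2 ok
(3,4)R 2/2 ok
(3,5)R 1/1 ok
All meet the threshold, so the configuration is stable.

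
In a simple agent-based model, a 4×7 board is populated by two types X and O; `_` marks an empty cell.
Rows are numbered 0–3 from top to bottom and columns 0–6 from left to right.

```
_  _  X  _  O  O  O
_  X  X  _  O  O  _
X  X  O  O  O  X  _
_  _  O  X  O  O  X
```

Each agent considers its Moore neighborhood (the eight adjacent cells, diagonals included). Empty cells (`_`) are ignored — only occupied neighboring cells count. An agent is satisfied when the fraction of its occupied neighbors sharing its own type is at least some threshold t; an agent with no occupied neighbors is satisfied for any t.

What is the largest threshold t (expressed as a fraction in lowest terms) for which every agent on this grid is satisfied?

(0,2)X 2/2
(0,4)O 3/3
(0,5)O 4/4
(0,6)O 2/2
(1,1)X 4/5
(1,2)X 3/5
(1,4)O 5/6
(1,5)O 5/6
(2,0)X 2/2
(2,1)X 3/5
(2,2)O 2/6
(2,3)O 5/7
(2,4)O 5/7
(2,5)X 1/6
(3,2)O 2/4
(3,3)X 0/5
(3,4)O 3/5
(3,5)O 2/4
(3,6)X 1/2
The smallest same-type fraction is 0/5 at (3,3), which reduces to 0/1. Any threshold above that leaves this agent unsatisfied.

0/1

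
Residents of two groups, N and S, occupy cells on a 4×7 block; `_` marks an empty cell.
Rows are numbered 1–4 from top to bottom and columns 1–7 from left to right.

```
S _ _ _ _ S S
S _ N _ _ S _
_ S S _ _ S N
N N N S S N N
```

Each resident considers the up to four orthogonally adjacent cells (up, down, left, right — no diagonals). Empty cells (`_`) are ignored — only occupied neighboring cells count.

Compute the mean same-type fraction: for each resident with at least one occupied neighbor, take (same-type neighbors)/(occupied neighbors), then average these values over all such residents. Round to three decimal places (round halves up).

Row 1: (1,1)S 1/1 · (1,6)S 2/2 · (1,7)S 1/1
Row 2: (2,1)S 1/1 · (2,3)N 0/1 · (2,6)S 2/2
Row 3: (3,2)S 1/2 · (3,3)S 1/3 · (3,6)S 1/3 · (3,7)N 1/2
Row 4: (4,1)N 1/1 · (4,2)N 2/3 · (4,3)N 1/3 · (4,4)S 1/2 · (4,5)S 1/2 · (4,6)N 1/3 · (4,7)N 2/2
Sum over 17 residents: 1/1 + 2/2 + 1/1 + 1/1 + 0/1 + 2/2 + 1/2 + 1/3 + 1/3 + 1/2 + 1/1 + 2/3 + 1/3 + 1/2 + 1/2 + 1/3 + 2/2 = 11; mean = 11 ÷ 17 = 11/17 = 0.647058… → 0.647.

0.647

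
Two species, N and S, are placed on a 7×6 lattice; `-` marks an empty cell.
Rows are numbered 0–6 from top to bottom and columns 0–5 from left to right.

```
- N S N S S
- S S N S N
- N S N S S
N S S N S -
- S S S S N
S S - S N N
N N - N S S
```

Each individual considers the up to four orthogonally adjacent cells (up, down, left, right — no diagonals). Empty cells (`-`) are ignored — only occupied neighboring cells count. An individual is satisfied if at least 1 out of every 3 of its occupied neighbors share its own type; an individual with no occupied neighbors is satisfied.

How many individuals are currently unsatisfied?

7

(0,1)N 0/2 ✗
(0,2)S 1/3 ✓
(0,3)N 1/3 ✓
(0,4)S 2/3 ✓
(0,5)S 1/2 ✓
(1,1)S 1/3 ✓
(1,2)S 3/4 ✓
(1,3)N 2/4 ✓
(1,4)S 2/4 ✓
(1,5)N 0/3 ✗
(2,1)N 0/3 ✗
(2,2)S 2/4 ✓
(2,3)N 2/4 ✓
(2,4)S 3/4 ✓
(2,5)S 1/2 ✓
(3,0)N 0/1 ✗
(3,1)S 2/4 ✓
(3,2)S 3/4 ✓
(3,3)N 1/4 ✗
(3,4)S 2/3 ✓
(4,1)S 3/3 ✓
(4,2)S 3/3 ✓
(4,3)S 3/4 ✓
(4,4)S 2/4 ✓
(4,5)N 1/2 ✓
(5,0)S 1/2 ✓
(5,1)S 2/3 ✓
(5,3)S 1/3 ✓
(5,4)N 1/4 ✗
(5,5)N 2/3 ✓
(6,0)N 1/2 ✓
(6,1)N 1/2 ✓
(6,3)N 0/2 ✗
(6,4)S 1/3 ✓
(6,5)S 1/2 ✓
Unsatisfied: (0,1), (1,5), (2,1), (3,0), (3,3), (5,4), (6,3) — 7 in total.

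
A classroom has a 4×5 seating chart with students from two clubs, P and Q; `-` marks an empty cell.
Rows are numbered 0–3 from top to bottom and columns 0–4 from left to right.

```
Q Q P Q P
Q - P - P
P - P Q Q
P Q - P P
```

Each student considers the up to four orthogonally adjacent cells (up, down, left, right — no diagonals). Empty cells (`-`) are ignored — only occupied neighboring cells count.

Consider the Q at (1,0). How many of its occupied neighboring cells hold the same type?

Occupied neighbors of (1,0): (0,0)=Q, (2,0)=P.
Same type (Q): 1 of 2.

1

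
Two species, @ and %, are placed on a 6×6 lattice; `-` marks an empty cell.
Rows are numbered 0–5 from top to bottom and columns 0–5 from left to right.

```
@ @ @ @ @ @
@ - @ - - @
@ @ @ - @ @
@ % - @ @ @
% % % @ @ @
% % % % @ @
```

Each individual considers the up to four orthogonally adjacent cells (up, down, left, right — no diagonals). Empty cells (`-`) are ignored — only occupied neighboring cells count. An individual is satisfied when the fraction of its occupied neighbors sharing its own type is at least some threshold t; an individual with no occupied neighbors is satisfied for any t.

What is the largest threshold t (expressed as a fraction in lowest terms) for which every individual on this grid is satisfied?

1/3

(0,0)@ 2/2
(0,1)@ 2/2
(0,2)@ 3/3
(0,3)@ 2/2
(0,4)@ 2/2
(0,5)@ 2/2
(1,0)@ 2/2
(1,2)@ 2/2
(1,5)@ 2/2
(2,0)@ 3/3
(2,1)@ 2/3
(2,2)@ 2/2
(2,4)@ 2/2
(2,5)@ 3/3
(3,0)@ 1/3
(3,1)% 1/3
(3,3)@ 2/2
(3,4)@ 4/4
(3,5)@ 3/3
(4,0)% 2/3
(4,1)% 4/4
(4,2)% 2/3
(4,3)@ 2/4
(4,4)@ 4/4
(4,5)@ 3/3
(5,0)% 2/2
(5,1)% 3/3
(5,2)% 3/3
(5,3)% 1/3
(5,4)@ 2/3
(5,5)@ 2/2
The smallest same-type fraction is 1/3 at (3,0), which reduces to 1/3. Any threshold above that leaves this individual unsatisfied.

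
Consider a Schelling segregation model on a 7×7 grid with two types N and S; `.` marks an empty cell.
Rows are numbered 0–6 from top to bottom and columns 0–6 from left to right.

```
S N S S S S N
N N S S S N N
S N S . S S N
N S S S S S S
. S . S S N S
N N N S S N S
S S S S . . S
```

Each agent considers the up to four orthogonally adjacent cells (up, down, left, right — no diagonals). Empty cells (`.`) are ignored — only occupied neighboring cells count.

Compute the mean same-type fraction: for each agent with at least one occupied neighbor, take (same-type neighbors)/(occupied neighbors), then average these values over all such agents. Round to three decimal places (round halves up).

0.616

(0,0)S 0/2
(0,1)N 1/3
(0,2)S 2/3
(0,3)S 3/3
(0,4)S 3/3
(0,5)S 1/3
(0,6)N 1/2
(1,0)N 1/3
(1,1)N 3/4
(1,2)S 3/4
(1,3)S 3/3
(1,4)S 3/4
(1,5)N 1/4
(1,6)N 3/3
(2,0)S 0/3
(2,1)N 1/4
(2,2)S 2/3
(2,4)S 3/3
(2,5)S 2/4
(2,6)N 1/3
(3,0)N 0/2
(3,1)S 2/4
(3,2)S 3/3
(3,3)S 3/3
(3,4)S 4/4
(3,5)S 3/4
(3,6)S 2/3
(4,1)S 1/2
(4,3)S 3/3
(4,4)S 3/4
(4,5)N 1/4
(4,6)S 2/3
(5,0)N 1/2
(5,1)N 2/4
(5,2)N 1/3
(5,3)S 3/4
(5,4)S 2/3
(5,5)N 1/3
(5,6)S 2/3
(6,0)S 1/2
(6,1)S 2/3
(6,2)S 2/3
(6,3)S 2/2
(6,6)S 1/1
Sum over 44 agents: 0/2 + 1/3 + 2/3 + 3/3 + 3/3 + 1/3 + 1/2 + 1/3 + 3/4 + 3/4 + 3/3 + 3/4 + 1/4 + 3/3 + 0/3 + 1/4 + 2/3 + 3/3 + 2/4 + 1/3 + 0/2 + 2/4 + 3/3 + 3/3 + 4/4 + 3/4 + 2/3 + 1/2 + 3/3 + 3/4 + 1/4 + 2/3 + 1/2 + 2/4 + 1/3 + 3/4 + 2/3 + 1/3 + 2/3 + 1/2 + 2/3 + 2/3 + 2/2 + 1/1 = 325/12; mean = 325/12 ÷ 44 = 325/528 = 0.615530… → 0.616.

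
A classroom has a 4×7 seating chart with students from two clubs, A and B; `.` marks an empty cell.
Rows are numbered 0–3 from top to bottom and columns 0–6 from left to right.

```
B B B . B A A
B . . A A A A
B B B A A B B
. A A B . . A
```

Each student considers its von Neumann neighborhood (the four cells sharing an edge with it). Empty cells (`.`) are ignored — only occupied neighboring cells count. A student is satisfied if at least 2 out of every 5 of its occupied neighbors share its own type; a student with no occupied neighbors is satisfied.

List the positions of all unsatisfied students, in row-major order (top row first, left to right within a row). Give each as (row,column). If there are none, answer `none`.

Row 0: (0,0)B 2/2 ✓ · (0,1)B 2/2 ✓ · (0,2)B 1/1 ✓ · (0,4)B 0/2 ✗ · (0,5)A 2/3 ✓ · (0,6)A 2/2 ✓
Row 1: (1,0)B 2/2 ✓ · (1,3)A 2/2 ✓ · (1,4)A 3/4 ✓ · (1,5)A 3/4 ✓ · (1,6)A 2/3 ✓
Row 2: (2,0)B 2/2 ✓ · (2,1)B 2/3 ✓ · (2,2)B 1/3 ✗ · (2,3)A 2/4 ✓ · (2,4)A 2/3 ✓ · (2,5)B 1/3 ✗ · (2,6)B 1/3 ✗
Row 3: (3,1)A 1/2 ✓ · (3,2)A 1/3 ✗ · (3,3)B 0/2 ✗ · (3,6)A 0/1 ✗

(0,4), (2,2), (2,5), (2,6), (3,2), (3,3), (3,6)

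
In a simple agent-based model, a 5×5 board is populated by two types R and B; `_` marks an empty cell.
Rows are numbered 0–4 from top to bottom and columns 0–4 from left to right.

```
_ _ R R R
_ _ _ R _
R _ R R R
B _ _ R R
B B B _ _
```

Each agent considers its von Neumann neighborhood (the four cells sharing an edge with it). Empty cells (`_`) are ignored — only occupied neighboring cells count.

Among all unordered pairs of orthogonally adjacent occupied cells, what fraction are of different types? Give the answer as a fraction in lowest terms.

1/13

Scan each occupied cell's neighbors to the right and below so each pair is counted once.
Row 0: R(0,2)–R(0,3)= R(0,3)–R(0,4)= R(0,3)–R(1,3)=  → 0/3 unlike.
Row 1: R(1,3)–R(2,3)=  → 0/1 unlike.
Row 2: R(2,0)–B(3,0)≠ R(2,2)–R(2,3)= R(2,3)–R(2,4)= R(2,3)–R(3,3)= R(2,4)–R(3,4)=  → 1/5 unlike.
Row 3: B(3,0)–B(4,0)= R(3,3)–R(3,4)=  → 0/2 unlike.
Row 4: B(4,0)–B(4,1)= B(4,1)–B(4,2)=  → 0/2 unlike.
Total adjacent occupied pairs: 13; unlike-type pairs: 1.
1/13 is already in lowest terms.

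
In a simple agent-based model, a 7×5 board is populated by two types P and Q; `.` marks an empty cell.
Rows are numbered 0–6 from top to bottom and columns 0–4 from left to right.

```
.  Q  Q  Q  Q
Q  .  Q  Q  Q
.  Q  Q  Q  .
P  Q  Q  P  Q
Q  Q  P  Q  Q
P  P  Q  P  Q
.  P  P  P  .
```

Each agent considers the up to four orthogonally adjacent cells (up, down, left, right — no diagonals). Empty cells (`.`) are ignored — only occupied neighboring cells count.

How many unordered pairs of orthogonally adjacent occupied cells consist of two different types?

17

Scan each occupied cell's neighbors to the right and below so each pair is counted once.
Row 0: Q(0,1)–Q(0,2)= Q(0,2)–Q(0,3)= Q(0,2)–Q(1,2)= Q(0,3)–Q(0,4)= Q(0,3)–Q(1,3)= Q(0,4)–Q(1,4)=  → 0/6 unlike.
Row 1: Q(1,2)–Q(1,3)= Q(1,2)–Q(2,2)= Q(1,3)–Q(1,4)= Q(1,3)–Q(2,3)=  → 0/4 unlike.
Row 2: Q(2,1)–Q(2,2)= Q(2,1)–Q(3,1)= Q(2,2)–Q(2,3)= Q(2,2)–Q(3,2)= Q(2,3)–P(3,3)≠  → 1/5 unlike.
Row 3: P(3,0)–Q(3,1)≠ P(3,0)–Q(4,0)≠ Q(3,1)–Q(3,2)= Q(3,1)–Q(4,1)= Q(3,2)–P(3,3)≠ Q(3,2)–P(4,2)≠ P(3,3)–Q(3,4)≠ P(3,3)–Q(4,3)≠ Q(3,4)–Q(4,4)=  → 6/9 unlike.
Row 4: Q(4,0)–Q(4,1)= Q(4,0)–P(5,0)≠ Q(4,1)–P(4,2)≠ Q(4,1)–P(5,1)≠ P(4,2)–Q(4,3)≠ P(4,2)–Q(5,2)≠ Q(4,3)–Q(4,4)= Q(4,3)–P(5,3)≠ Q(4,4)–Q(5,4)=  → 6/9 unlike.
Row 5: P(5,0)–P(5,1)= P(5,1)–Q(5,2)≠ P(5,1)–P(6,1)= Q(5,2)–P(5,3)≠ Q(5,2)–P(6,2)≠ P(5,3)–Q(5,4)≠ P(5,3)–P(6,3)=  → 4/7 unlike.
Row 6: P(6,1)–P(6,2)= P(6,2)–P(6,3)=  → 0/2 unlike.
Total adjacent occupied pairs: 42; unlike-type pairs: 17.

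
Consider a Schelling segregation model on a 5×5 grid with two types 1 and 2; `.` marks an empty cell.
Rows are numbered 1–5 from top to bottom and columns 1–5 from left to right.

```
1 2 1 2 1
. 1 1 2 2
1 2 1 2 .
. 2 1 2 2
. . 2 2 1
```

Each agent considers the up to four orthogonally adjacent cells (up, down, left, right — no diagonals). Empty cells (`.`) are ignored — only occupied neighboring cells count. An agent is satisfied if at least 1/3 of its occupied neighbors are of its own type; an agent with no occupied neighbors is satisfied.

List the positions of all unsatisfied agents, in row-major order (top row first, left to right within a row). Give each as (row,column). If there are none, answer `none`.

(1,1), (1,2), (1,5), (3,1), (3,2), (4,3), (5,5)

(1,1)1 0/1 ✗
(1,2)2 0/3 ✗
(1,3)1 1/3 ✓
(1,4)2 1/3 ✓
(1,5)1 0/2 ✗
(2,2)1 1/3 ✓
(2,3)1 3/4 ✓
(2,4)2 3/4 ✓
(2,5)2 1/2 ✓
(3,1)1 0/1 ✗
(3,2)2 1/4 ✗
(3,3)1 2/4 ✓
(3,4)2 2/3 ✓
(4,2)2 1/2 ✓
(4,3)1 1/4 ✗
(4,4)2 3/4 ✓
(4,5)2 1/2 ✓
(5,3)2 1/2 ✓
(5,4)2 2/3 ✓
(5,5)1 0/2 ✗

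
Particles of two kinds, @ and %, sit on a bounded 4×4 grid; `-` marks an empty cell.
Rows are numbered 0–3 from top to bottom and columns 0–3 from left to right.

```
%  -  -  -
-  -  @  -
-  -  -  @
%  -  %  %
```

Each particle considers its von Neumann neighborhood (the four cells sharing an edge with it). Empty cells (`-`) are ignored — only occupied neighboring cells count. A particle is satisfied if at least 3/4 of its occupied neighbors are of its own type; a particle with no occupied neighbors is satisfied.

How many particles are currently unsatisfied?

(0,0)% 0/0 satisfied
(1,2)@ 0/0 satisfied
(2,3)@ 0/1 not
(3,0)% 0/0 satisfied
(3,2)% 1/1 satisfied
(3,3)% 1/2 not
Unsatisfied: (2,3), (3,3) — 2 in total.

2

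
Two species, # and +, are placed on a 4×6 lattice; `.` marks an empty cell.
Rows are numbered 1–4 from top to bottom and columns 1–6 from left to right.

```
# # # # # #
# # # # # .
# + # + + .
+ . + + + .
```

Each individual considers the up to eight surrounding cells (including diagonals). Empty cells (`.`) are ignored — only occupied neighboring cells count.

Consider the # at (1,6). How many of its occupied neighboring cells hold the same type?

Occupied neighbors of (1,6): (1,5)=#, (2,5)=#.
Same type (#): 2 of 2.

2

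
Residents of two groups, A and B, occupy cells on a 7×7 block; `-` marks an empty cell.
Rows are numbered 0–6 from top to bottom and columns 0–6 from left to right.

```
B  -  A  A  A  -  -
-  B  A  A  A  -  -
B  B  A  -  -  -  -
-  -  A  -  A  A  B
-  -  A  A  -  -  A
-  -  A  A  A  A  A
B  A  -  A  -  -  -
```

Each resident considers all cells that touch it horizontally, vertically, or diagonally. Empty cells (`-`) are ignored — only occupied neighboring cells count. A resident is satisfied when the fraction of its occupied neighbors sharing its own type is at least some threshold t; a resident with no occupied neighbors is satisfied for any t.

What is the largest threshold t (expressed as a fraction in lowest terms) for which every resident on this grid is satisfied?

0/1

Row 0: (0,0)B 1/1 · (0,2)A 3/4 · (0,3)A 5/5 · (0,4)A 3/3
Row 1: (1,1)B 3/6 · (1,2)A 4/6 · (1,3)A 6/6 · (1,4)A 3/3
Row 2: (2,0)B 2/2 · (2,1)B 2/5 · (2,2)A 3/5
Row 3: (3,2)A 3/4 · (3,4)A 2/2 · (3,5)A 2/3 · (3,6)B 0/2
Row 4: (4,2)A 4/4 · (4,3)A 6/6 · (4,6)A 3/4
Row 5: (5,2)A 5/5 · (5,3)A 5/5 · (5,4)A 4/4 · (5,5)A 3/3 · (5,6)A 2/2
Row 6: (6,0)B 0/1 · (6,1)A 1/2 · (6,3)A 3/3
The smallest same-type fraction is 0/2 at (3,6), which reduces to 0/1. Any threshold above that leaves this resident unsatisfied.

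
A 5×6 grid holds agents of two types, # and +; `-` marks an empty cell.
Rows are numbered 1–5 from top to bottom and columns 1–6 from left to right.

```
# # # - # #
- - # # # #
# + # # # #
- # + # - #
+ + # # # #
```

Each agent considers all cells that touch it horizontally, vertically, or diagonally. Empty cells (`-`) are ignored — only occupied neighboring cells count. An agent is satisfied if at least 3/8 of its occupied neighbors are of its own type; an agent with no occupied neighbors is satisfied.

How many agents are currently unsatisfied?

2

(1,1)# 1/1 ✓
(1,2)# 3/3 ✓
(1,3)# 3/3 ✓
(1,5)# 4/4 ✓
(1,6)# 3/3 ✓
(2,3)# 5/6 ✓
(2,4)# 7/7 ✓
(2,5)# 7/7 ✓
(2,6)# 5/5 ✓
(3,1)# 1/2 ✓
(3,2)+ 1/5 ✗
(3,3)# 5/7 ✓
(3,4)# 6/7 ✓
(3,5)# 7/7 ✓
(3,6)# 4/4 ✓
(4,2)# 3/7 ✓
(4,3)+ 2/8 ✗
(4,4)# 6/7 ✓
(4,6)# 4/4 ✓
(5,1)+ 1/2 ✓
(5,2)+ 2/4 ✓
(5,3)# 3/5 ✓
(5,4)# 3/4 ✓
(5,5)# 4/4 ✓
(5,6)# 2/2 ✓
Unsatisfied: (3,2), (4,3) — 2 in total.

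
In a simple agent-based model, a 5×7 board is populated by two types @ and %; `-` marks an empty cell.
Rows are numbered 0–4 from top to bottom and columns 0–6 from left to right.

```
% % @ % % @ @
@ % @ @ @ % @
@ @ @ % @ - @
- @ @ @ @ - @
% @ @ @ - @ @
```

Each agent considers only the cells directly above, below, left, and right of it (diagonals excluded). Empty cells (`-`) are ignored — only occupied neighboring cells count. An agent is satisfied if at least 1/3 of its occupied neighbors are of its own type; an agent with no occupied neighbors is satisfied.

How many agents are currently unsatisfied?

Row 0: (0,0)% 1/2 ✓ · (0,1)% 2/3 ✓ · (0,2)@ 1/3 ✓ · (0,3)% 1/3 ✓ · (0,4)% 1/3 ✓ · (0,5)@ 1/3 ✓ · (0,6)@ 2/2 ✓
Row 1: (1,0)@ 1/3 ✓ · (1,1)% 1/4 ✗ · (1,2)@ 3/4 ✓ · (1,3)@ 2/4 ✓ · (1,4)@ 2/4 ✓ · (1,5)% 0/3 ✗ · (1,6)@ 2/3 ✓
Row 2: (2,0)@ 2/2 ✓ · (2,1)@ 3/4 ✓ · (2,2)@ 3/4 ✓ · (2,3)% 0/4 ✗ · (2,4)@ 2/3 ✓ · (2,6)@ 2/2 ✓
Row 3: (3,1)@ 3/3 ✓ · (3,2)@ 4/4 ✓ · (3,3)@ 3/4 ✓ · (3,4)@ 2/2 ✓ · (3,6)@ 2/2 ✓
Row 4: (4,0)% 0/1 ✗ · (4,1)@ 2/3 ✓ · (4,2)@ 3/3 ✓ · (4,3)@ 2/2 ✓ · (4,5)@ 1/1 ✓ · (4,6)@ 2/2 ✓
Unsatisfied: (1,1), (1,5), (2,3), (4,0) — 4 in total.

4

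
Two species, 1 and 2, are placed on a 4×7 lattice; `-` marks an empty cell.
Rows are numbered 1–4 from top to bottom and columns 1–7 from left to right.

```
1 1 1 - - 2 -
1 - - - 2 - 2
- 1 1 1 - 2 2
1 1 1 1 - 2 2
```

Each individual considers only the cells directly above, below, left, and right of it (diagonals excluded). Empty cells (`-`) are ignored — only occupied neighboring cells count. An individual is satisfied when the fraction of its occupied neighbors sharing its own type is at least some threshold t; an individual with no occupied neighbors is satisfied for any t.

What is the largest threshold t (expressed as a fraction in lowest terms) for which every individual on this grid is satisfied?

1/1

(1,1)1 2/2
(1,2)1 2/2
(1,3)1 1/1
(1,6)2 — no occupied neighbors
(2,1)1 1/1
(2,5)2 — no occupied neighbors
(2,7)2 1/1
(3,2)1 2/2
(3,3)1 3/3
(3,4)1 2/2
(3,6)2 2/2
(3,7)2 3/3
(4,1)1 1/1
(4,2)1 3/3
(4,3)1 3/3
(4,4)1 2/2
(4,6)2 2/2
(4,7)2 2/2
The smallest same-type fraction is 2/2 at (1,1), which reduces to 1/1. Any threshold above that leaves this individual unsatisfied.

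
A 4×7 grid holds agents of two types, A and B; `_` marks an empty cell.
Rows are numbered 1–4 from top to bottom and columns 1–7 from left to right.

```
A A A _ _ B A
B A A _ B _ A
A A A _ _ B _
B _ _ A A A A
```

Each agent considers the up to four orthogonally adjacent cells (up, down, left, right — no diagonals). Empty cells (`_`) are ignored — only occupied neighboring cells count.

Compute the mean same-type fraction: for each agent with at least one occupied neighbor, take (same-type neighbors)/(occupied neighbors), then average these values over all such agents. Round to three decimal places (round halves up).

0.653

(1,1)A 1/2
(1,2)A 3/3
(1,3)A 2/2
(1,6)B 0/1
(1,7)A 1/2
(2,1)B 0/3
(2,2)A 3/4
(2,3)A 3/3
(2,5)B — no occupied neighbors
(2,7)A 1/1
(3,1)A 1/3
(3,2)A 3/3
(3,3)A 2/2
(3,6)B 0/1
(4,1)B 0/1
(4,4)A 1/1
(4,5)A 2/2
(4,6)A 2/3
(4,7)A 1/1
Sum over 18 agents: 1/2 + 3/3 + 2/2 + 0/1 + 1/2 + 0/3 + 3/4 + 3/3 + 1/1 + 1/3 + 3/3 + 2/2 + 0/1 + 0/1 + 1/1 + 2/2 + 2/3 + 1/1 = 47/4; mean = 47/4 ÷ 18 = 47/72 = 0.652777… → 0.653.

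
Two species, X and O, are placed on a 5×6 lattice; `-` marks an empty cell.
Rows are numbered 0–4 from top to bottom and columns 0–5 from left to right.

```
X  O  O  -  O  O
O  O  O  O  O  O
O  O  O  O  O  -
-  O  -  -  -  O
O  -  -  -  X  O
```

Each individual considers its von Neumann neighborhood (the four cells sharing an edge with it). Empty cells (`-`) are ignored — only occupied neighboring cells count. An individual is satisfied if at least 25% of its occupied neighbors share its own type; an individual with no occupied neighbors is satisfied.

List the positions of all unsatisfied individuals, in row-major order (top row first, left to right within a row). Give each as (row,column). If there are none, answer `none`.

Row 0: (0,0)X 0/2 not · (0,1)O 2/3 satisfied · (0,2)O 2/2 satisfied · (0,4)O 2/2 satisfied · (0,5)O 2/2 satisfied
Row 1: (1,0)O 2/3 satisfied · (1,1)O 4/4 satisfied · (1,2)O 4/4 satisfied · (1,3)O 3/3 satisfied · (1,4)O 4/4 satisfied · (1,5)O 2/2 satisfied
Row 2: (2,0)O 2/2 satisfied · (2,1)O 4/4 satisfied · (2,2)O 3/3 satisfied · (2,3)O 3/3 satisfied · (2,4)O 2/2 satisfied
Row 3: (3,1)O 1/1 satisfied · (3,5)O 1/1 satisfied
Row 4: (4,0)O 0/0 satisfied · (4,4)X 0/1 not · (4,5)O 1/2 satisfied

(0,0), (4,4)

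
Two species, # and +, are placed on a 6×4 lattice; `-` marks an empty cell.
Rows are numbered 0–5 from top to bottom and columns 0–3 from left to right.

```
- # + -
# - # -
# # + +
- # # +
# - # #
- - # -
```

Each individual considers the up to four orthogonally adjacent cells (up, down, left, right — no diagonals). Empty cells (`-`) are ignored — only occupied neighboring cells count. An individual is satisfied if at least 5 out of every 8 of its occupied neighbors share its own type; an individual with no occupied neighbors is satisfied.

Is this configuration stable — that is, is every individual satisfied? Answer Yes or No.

(0,1)# 0/1 unhappy
(0,2)+ 0/2 unhappy
(1,0)# 1/1 ok
(1,2)# 0/2 unhappy
(2,0)# 2/2 ok
(2,1)# 2/3 ok
(2,2)+ 1/4 unhappy
(2,3)+ 2/2 ok
(3,1)# 2/2 ok
(3,2)# 2/4 unhappy
(3,3)+ 1/3 unhappy
(4,0)# 0/0 ok
(4,2)# 3/3 ok
(4,3)# 1/2 unhappy
(5,2)# 1/1 ok
For instance (0,1) has only 0/1 same-type neighbors, below 5/8.

No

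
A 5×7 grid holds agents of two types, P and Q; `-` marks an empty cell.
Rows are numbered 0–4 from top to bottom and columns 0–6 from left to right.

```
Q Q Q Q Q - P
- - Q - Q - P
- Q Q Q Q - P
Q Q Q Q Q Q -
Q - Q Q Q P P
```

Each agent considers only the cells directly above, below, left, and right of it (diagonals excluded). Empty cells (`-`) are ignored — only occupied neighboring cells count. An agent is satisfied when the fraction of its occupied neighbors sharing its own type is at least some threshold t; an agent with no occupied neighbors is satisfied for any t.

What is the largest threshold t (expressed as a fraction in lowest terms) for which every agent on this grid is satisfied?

1/3

(0,0)Q 1/1
(0,1)Q 2/2
(0,2)Q 3/3
(0,3)Q 2/2
(0,4)Q 2/2
(0,6)P 1/1
(1,2)Q 2/2
(1,4)Q 2/2
(1,6)P 2/2
(2,1)Q 2/2
(2,2)Q 4/4
(2,3)Q 3/3
(2,4)Q 3/3
(2,6)P 1/1
(3,0)Q 2/2
(3,1)Q 3/3
(3,2)Q 4/4
(3,3)Q 4/4
(3,4)Q 4/4
(3,5)Q 1/2
(4,0)Q 1/1
(4,2)Q 2/2
(4,3)Q 3/3
(4,4)Q 2/3
(4,5)P 1/3
(4,6)P 1/1
The smallest same-type fraction is 1/3 at (4,5), which reduces to 1/3. Any threshold above that leaves this agent unsatisfied.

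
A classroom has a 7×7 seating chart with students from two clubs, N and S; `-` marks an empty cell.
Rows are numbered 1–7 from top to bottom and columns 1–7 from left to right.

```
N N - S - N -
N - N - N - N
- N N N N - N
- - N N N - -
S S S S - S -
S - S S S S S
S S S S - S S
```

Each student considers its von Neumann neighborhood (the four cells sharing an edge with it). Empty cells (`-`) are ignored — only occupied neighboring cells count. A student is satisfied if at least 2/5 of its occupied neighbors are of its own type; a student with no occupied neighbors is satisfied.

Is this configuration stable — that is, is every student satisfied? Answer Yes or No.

(1,1)N 2/2 satisfied
(1,2)N 1/1 satisfied
(1,4)S 0/0 satisfied
(1,6)N 0/0 satisfied
(2,1)N 1/1 satisfied
(2,3)N 1/1 satisfied
(2,5)N 1/1 satisfied
(2,7)N 1/1 satisfied
(3,2)N 1/1 satisfied
(3,3)N 4/4 satisfied
(3,4)N 3/3 satisfied
(3,5)N 3/3 satisfied
(3,7)N 1/1 satisfied
(4,3)N 2/3 satisfied
(4,4)N 3/4 satisfied
(4,5)N 2/2 satisfied
(5,1)S 2/2 satisfied
(5,2)S 2/2 satisfied
(5,3)S 3/4 satisfied
(5,4)S 2/3 satisfied
(5,6)S 1/1 satisfied
(6,1)S 2/2 satisfied
(6,3)S 3/3 satisfied
(6,4)S 4/4 satisfied
(6,5)S 2/2 satisfied
(6,6)S 4/4 satisfied
(6,7)S 2/2 satisfied
(7,1)S 2/2 satisfied
(7,2)S 2/2 satisfied
(7,3)S 3/3 satisfied
(7,4)S 2/2 satisfied
(7,6)S 2/2 satisfied
(7,7)S 2/2 satisfied
All meet the threshold, so the configuration is stable.

Yes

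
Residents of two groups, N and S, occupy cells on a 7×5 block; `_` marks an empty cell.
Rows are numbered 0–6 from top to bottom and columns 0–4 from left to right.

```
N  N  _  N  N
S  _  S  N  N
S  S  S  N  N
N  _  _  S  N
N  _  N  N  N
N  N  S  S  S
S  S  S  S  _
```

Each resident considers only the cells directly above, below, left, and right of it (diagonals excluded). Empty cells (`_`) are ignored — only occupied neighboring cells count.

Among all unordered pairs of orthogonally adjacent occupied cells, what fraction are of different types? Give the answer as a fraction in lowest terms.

1/3

Scan each occupied cell's neighbors to the right and below so each pair is counted once.
From row 0: 1 unlike of 5 pairs (running 1/5).
From row 1: 1 unlike of 6 pairs (running 2/11).
From row 2: 3 unlike of 7 pairs (running 5/18).
From row 3: 2 unlike of 4 pairs (running 7/22).
From row 4: 3 unlike of 6 pairs (running 10/28).
From row 5: 3 unlike of 8 pairs (running 13/36).
From row 6: 0 unlike of 3 pairs (running 13/39).
Total adjacent occupied pairs: 39; unlike-type pairs: 13.
13/39 reduces to 1/3.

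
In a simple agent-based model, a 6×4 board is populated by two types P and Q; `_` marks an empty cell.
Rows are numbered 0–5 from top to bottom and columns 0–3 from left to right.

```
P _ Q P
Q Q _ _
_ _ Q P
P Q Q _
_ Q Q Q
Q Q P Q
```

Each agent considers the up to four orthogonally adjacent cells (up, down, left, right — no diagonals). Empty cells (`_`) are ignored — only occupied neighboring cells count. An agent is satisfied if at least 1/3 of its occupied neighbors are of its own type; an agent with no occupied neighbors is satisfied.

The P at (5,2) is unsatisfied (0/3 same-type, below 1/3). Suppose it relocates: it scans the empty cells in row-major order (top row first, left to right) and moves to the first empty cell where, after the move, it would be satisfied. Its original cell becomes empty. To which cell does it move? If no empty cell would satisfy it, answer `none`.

(0,1)

Vacating (5,2). Empty cells in order:
  (0,1): 1/3 same-type → satisfied — stop here.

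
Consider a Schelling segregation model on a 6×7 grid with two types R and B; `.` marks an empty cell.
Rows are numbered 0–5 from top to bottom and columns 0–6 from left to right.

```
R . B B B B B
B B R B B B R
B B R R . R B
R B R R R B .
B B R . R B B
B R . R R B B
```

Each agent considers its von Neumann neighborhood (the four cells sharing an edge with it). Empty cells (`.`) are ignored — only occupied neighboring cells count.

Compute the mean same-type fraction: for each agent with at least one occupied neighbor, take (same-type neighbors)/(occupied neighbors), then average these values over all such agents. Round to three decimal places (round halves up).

0.583

Row 0: (0,0)R 0/1 · (0,2)B 1/2 · (0,3)B 3/3 · (0,4)B 3/3 · (0,5)B 3/3 · (0,6)B 1/2
Row 1: (1,0)B 2/3 · (1,1)B 2/3 · (1,2)R 1/4 · (1,3)B 2/4 · (1,4)B 3/3 · (1,5)B 2/4 · (1,6)R 0/3
Row 2: (2,0)B 2/3 · (2,1)B 3/4 · (2,2)R 3/4 · (2,3)R 2/3 · (2,5)R 0/3 · (2,6)B 0/2
Row 3: (3,0)R 0/3 · (3,1)B 2/4 · (3,2)R 3/4 · (3,3)R 3/3 · (3,4)R 2/3 · (3,5)B 1/3
Row 4: (4,0)B 2/3 · (4,1)B 2/4 · (4,2)R 1/2 · (4,4)R 2/3 · (4,5)B 3/4 · (4,6)B 2/2
Row 5: (5,0)B 1/2 · (5,1)R 0/2 · (5,3)R 1/1 · (5,4)R 2/3 · (5,5)B 2/3 · (5,6)B 2/2
Sum over 37 agents: 0/1 + 1/2 + 3/3 + 3/3 + 3/3 + 1/2 + 2/3 + 2/3 + 1/4 + 2/4 + 3/3 + 2/4 + 0/3 + 2/3 + 3/4 + 3/4 + 2/3 + 0/3 + 0/2 + 0/3 + 2/4 + 3/4 + 3/3 + 2/3 + 1/3 + 2/3 + 2/4 + 1/2 + 2/3 + 3/4 + 2/2 + 1/2 + 0/2 + 1/1 + 2/3 + 2/3 + 2/2 = 259/12; mean = 259/12 ÷ 37 = 7/12 = 0.583333… → 0.583.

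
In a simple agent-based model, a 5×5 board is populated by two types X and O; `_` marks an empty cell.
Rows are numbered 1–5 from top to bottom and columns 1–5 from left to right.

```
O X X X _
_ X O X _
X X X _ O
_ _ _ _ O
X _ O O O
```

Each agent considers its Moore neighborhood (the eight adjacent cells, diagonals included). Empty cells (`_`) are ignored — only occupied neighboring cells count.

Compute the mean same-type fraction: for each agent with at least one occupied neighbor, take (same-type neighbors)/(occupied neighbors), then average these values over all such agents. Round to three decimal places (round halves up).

(1,1)O 0/2
(1,2)X 2/4
(1,3)X 4/5
(1,4)X 2/3
(2,2)X 5/7
(2,3)O 0/7
(2,4)X 3/5
(3,1)X 2/2
(3,2)X 3/4
(3,3)X 3/4
(3,5)O 1/2
(4,5)O 3/3
(5,1)X — no occupied neighbors
(5,3)O 1/1
(5,4)O 3/3
(5,5)O 2/2
Sum over 15 agents: 0/2 + 2/4 + 4/5 + 2/3 + 5/7 + 0/7 + 3/5 + 2/2 + 3/4 + 3/4 + 1/2 + 3/3 + 1/1 + 3/3 + 2/2 = 2159/210; mean = 2159/210 ÷ 15 = 2159/3150 = 0.685396… → 0.685.

0.685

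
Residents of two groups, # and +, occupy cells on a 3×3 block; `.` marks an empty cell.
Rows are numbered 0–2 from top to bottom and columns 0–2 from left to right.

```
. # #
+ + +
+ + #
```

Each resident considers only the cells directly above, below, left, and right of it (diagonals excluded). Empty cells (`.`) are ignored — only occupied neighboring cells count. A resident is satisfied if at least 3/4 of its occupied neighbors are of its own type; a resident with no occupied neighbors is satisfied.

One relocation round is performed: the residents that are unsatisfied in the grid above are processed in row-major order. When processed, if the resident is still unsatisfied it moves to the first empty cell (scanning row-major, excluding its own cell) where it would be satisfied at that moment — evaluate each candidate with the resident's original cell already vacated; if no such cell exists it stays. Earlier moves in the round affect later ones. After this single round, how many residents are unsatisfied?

Initially unsatisfied (in order): (0,1), (0,2), (1,2), (2,1), (2,2).
  (0,1): no empty cell satisfies it; stays.
  (0,2): no empty cell satisfies it; stays.
  (1,2): no empty cell satisfies it; stays.
  (2,1): no empty cell satisfies it; stays.
  (2,2): no empty cell satisfies it; stays.
Resulting grid:
. # #
+ + +
+ + #
Unsatisfied now: (0,1), (0,2), (1,2), (2,1), (2,2).

5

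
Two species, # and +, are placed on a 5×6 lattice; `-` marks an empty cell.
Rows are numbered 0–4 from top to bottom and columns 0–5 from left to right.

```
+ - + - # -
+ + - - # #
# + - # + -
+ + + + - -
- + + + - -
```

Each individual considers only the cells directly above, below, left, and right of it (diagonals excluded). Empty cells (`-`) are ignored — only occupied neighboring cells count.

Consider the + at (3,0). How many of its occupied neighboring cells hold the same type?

1

Occupied neighbors of (3,0): (2,0)=#, (3,1)=+.
Same type (+): 1 of 2.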